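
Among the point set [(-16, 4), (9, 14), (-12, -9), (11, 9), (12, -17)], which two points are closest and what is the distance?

Computing all pairwise distances among 5 points:

d((-16, 4), (9, 14)) = 26.9258
d((-16, 4), (-12, -9)) = 13.6015
d((-16, 4), (11, 9)) = 27.4591
d((-16, 4), (12, -17)) = 35.0
d((9, 14), (-12, -9)) = 31.1448
d((9, 14), (11, 9)) = 5.3852 <-- minimum
d((9, 14), (12, -17)) = 31.1448
d((-12, -9), (11, 9)) = 29.2062
d((-12, -9), (12, -17)) = 25.2982
d((11, 9), (12, -17)) = 26.0192

Closest pair: (9, 14) and (11, 9) with distance 5.3852

The closest pair is (9, 14) and (11, 9) with Euclidean distance 5.3852. For 5 points, brute-force pairwise comparison is shown above. For large n, the divide-and-conquer algorithm (sort by x, recurse on halves, check the dividing strip) achieves O(n log n).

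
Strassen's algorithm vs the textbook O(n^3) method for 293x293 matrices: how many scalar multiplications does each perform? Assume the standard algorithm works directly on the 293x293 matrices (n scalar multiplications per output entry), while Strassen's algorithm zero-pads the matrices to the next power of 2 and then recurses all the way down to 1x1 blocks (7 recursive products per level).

Matrix multiplication for 293x293 matrices:

Strassen's algorithm requires power-of-2 dimensions. Pad 293x293 to 512x512 (next power of 2).

Standard algorithm: 293^3 = 25153757 multiplications
Strassen's algorithm: 7^(log2(512)) = 7^9 = 40353607 multiplications
Difference: 25153757 - 40353607 = -15199850 (Strassen uses MORE here due to padding overhead — for small or just-over-power-of-2 n, padding can outweigh the per-level savings)

Standard: 25153757 multiplications (293^3). Strassen: 40353607 multiplications (7^9, after padding to 512x512). Strassen reduces 8 recursive multiplications to 7 at each level.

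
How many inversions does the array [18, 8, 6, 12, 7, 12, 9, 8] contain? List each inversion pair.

Finding inversions in [18, 8, 6, 12, 7, 12, 9, 8]:

(0, 1): arr[0]=18 > arr[1]=8
(0, 2): arr[0]=18 > arr[2]=6
(0, 3): arr[0]=18 > arr[3]=12
(0, 4): arr[0]=18 > arr[4]=7
(0, 5): arr[0]=18 > arr[5]=12
(0, 6): arr[0]=18 > arr[6]=9
(0, 7): arr[0]=18 > arr[7]=8
(1, 2): arr[1]=8 > arr[2]=6
(1, 4): arr[1]=8 > arr[4]=7
(3, 4): arr[3]=12 > arr[4]=7
(3, 6): arr[3]=12 > arr[6]=9
(3, 7): arr[3]=12 > arr[7]=8
(5, 6): arr[5]=12 > arr[6]=9
(5, 7): arr[5]=12 > arr[7]=8
(6, 7): arr[6]=9 > arr[7]=8

Total inversions: 15

The array has 15 inversion(s): (0,1), (0,2), (0,3), (0,4), (0,5), (0,6), (0,7), (1,2), (1,4), (3,4), (3,6), (3,7), (5,6), (5,7), (6,7). Each pair (i,j) satisfies i < j and arr[i] > arr[j].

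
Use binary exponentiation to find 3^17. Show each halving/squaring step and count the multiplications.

Computing 3^17 by squaring (build up from 3^1; each line after the first costs one multiplication):

3^1 = 3
3^2 = (3^1)^2 = 3^2 = 9
3^4 = (3^2)^2 = 9^2 = 81
3^8 = (3^4)^2 = 81^2 = 6561
3^16 = (3^8)^2 = 6561^2 = 43046721
3^17 = 3 * 3^16 = 3 * 43046721 = 129140163

Result: 129140163
Multiplications needed: 5 (5 lines after 3^1)

3^17 = 129140163. Using exponentiation by squaring, this requires 5 multiplications. The key idea: if the exponent is even, square the half-power; if odd, multiply by the base once.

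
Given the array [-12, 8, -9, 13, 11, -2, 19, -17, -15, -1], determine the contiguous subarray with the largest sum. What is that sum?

Using Kadane's algorithm on [-12, 8, -9, 13, 11, -2, 19, -17, -15, -1]:

Scanning through the array:
Position 1 (value 8): max_ending_here = 8, max_so_far = 8
Position 2 (value -9): max_ending_here = -1, max_so_far = 8
Position 3 (value 13): max_ending_here = 13, max_so_far = 13
Position 4 (value 11): max_ending_here = 24, max_so_far = 24
Position 5 (value -2): max_ending_here = 22, max_so_far = 24
Position 6 (value 19): max_ending_here = 41, max_so_far = 41
Position 7 (value -17): max_ending_here = 24, max_so_far = 41
Position 8 (value -15): max_ending_here = 9, max_so_far = 41
Position 9 (value -1): max_ending_here = 8, max_so_far = 41

Maximum subarray: [13, 11, -2, 19]
Maximum sum: 41

The maximum subarray is [13, 11, -2, 19] with sum 41. This subarray runs from index 3 to index 6.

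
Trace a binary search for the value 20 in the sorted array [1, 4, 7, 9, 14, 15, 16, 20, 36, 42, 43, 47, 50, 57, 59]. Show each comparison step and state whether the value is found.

Binary search for 20 in [1, 4, 7, 9, 14, 15, 16, 20, 36, 42, 43, 47, 50, 57, 59]:

lo=0, hi=14, mid=7, arr[mid]=20 -> Found target at index 7!

Binary search finds 20 at index 7 after 1 comparisons. The search repeatedly halves the search space by comparing with the middle element.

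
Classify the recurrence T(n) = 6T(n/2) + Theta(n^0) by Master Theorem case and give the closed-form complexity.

Master Theorem for T(n) = 6T(n/2) + O(n^0):

a = 6, b = 2, c = 0
log_b(a) = log_2(6) = 2.5850

Case 1: c = 0 < log_2(6) = 2.5850
T(n) = O(n^(log_2 6))

For T(n) = 6T(n/2) + O(n^0): log_2(6) = 2.5850. This is Case 1 of the Master Theorem (c < log_b(a), work dominated by leaves), giving O(n^(log_2 6)).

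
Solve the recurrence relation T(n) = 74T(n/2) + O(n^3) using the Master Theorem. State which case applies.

Master Theorem for T(n) = 74T(n/2) + O(n^3):

a = 74, b = 2, c = 3
log_b(a) = log_2(74) = 6.2095

Case 1: c = 3 < log_2(74) = 6.2095
T(n) = O(n^(log_2 74))

For T(n) = 74T(n/2) + O(n^3): log_2(74) = 6.2095. This is Case 1 of the Master Theorem (c < log_b(a), work dominated by leaves), giving O(n^(log_2 74)).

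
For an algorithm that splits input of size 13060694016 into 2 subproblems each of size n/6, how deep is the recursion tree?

For divide and conquer with division factor 6:

Problem sizes at each level:
Level 0: 13060694016
Level 1: 2176782336
Level 2: 362797056
Level 3: 60466176
Level 4: 10077696
Level 5: 1679616
Level 6: 279936
Level 7: 46656
Level 8: 7776
Level 9: 1296
Level 10: 216
Level 11: 36
Level 12: 6
Level 13: 1

The root is level 0 and the size-1 base case is level 13 (the tree spans levels 0 through 13, i.e. 14 levels counting the root), so the depth is the number of divisions: log_6(13060694016) = 13

The recursion tree depth is log_6(13060694016) = 13. At each level, the problem size is divided by 6, so it takes 13 divisions to reduce to a base case of size 1. The algorithm makes 2 recursive calls at each level.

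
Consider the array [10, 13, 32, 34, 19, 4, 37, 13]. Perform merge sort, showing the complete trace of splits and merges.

Merge sort trace:

Split: [10, 13, 32, 34, 19, 4, 37, 13] -> [10, 13, 32, 34] and [19, 4, 37, 13]
  Split: [10, 13, 32, 34] -> [10, 13] and [32, 34]
    Split: [10, 13] -> [10] and [13]
    Merge: [10] + [13] -> [10, 13]
    Split: [32, 34] -> [32] and [34]
    Merge: [32] + [34] -> [32, 34]
  Merge: [10, 13] + [32, 34] -> [10, 13, 32, 34]
  Split: [19, 4, 37, 13] -> [19, 4] and [37, 13]
    Split: [19, 4] -> [19] and [4]
    Merge: [19] + [4] -> [4, 19]
    Split: [37, 13] -> [37] and [13]
    Merge: [37] + [13] -> [13, 37]
  Merge: [4, 19] + [13, 37] -> [4, 13, 19, 37]
Merge: [10, 13, 32, 34] + [4, 13, 19, 37] -> [4, 10, 13, 13, 19, 32, 34, 37]

Final sorted array: [4, 10, 13, 13, 19, 32, 34, 37]

The merge sort proceeds by recursively splitting the array and merging sorted halves.
After all merges, the sorted array is [4, 10, 13, 13, 19, 32, 34, 37].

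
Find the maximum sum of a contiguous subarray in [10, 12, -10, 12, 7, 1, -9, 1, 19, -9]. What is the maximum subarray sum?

Using Kadane's algorithm on [10, 12, -10, 12, 7, 1, -9, 1, 19, -9]:

Scanning through the array:
Position 1 (value 12): max_ending_here = 22, max_so_far = 22
Position 2 (value -10): max_ending_here = 12, max_so_far = 22
Position 3 (value 12): max_ending_here = 24, max_so_far = 24
Position 4 (value 7): max_ending_here = 31, max_so_far = 31
Position 5 (value 1): max_ending_here = 32, max_so_far = 32
Position 6 (value -9): max_ending_here = 23, max_so_far = 32
Position 7 (value 1): max_ending_here = 24, max_so_far = 32
Position 8 (value 19): max_ending_here = 43, max_so_far = 43
Position 9 (value -9): max_ending_here = 34, max_so_far = 43

Maximum subarray: [10, 12, -10, 12, 7, 1, -9, 1, 19]
Maximum sum: 43

The maximum subarray is [10, 12, -10, 12, 7, 1, -9, 1, 19] with sum 43. This subarray runs from index 0 to index 8.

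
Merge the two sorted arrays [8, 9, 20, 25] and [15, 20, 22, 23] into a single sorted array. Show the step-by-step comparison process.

Merging process:

Compare 8 vs 15: take 8 from left. Merged: [8]
Compare 9 vs 15: take 9 from left. Merged: [8, 9]
Compare 20 vs 15: take 15 from right. Merged: [8, 9, 15]
Compare 20 vs 20: take 20 from left. Merged: [8, 9, 15, 20]
Compare 25 vs 20: take 20 from right. Merged: [8, 9, 15, 20, 20]
Compare 25 vs 22: take 22 from right. Merged: [8, 9, 15, 20, 20, 22]
Compare 25 vs 23: take 23 from right. Merged: [8, 9, 15, 20, 20, 22, 23]
Append remaining from left: [25]. Merged: [8, 9, 15, 20, 20, 22, 23, 25]

Final merged array: [8, 9, 15, 20, 20, 22, 23, 25]
Total comparisons: 7

The merged array is [8, 9, 15, 20, 20, 22, 23, 25], requiring 7 comparisons. The merge step runs in O(n) time where n is the total number of elements.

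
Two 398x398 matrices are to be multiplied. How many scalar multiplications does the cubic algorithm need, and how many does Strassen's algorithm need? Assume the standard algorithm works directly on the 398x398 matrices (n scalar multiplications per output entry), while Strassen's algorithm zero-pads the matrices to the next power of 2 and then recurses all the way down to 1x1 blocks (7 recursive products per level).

Matrix multiplication for 398x398 matrices:

Strassen's algorithm requires power-of-2 dimensions. Pad 398x398 to 512x512 (next power of 2).

Standard algorithm: 398^3 = 63044792 multiplications
Strassen's algorithm: 7^(log2(512)) = 7^9 = 40353607 multiplications
Savings: 63044792 - 40353607 = 22691185 multiplications

Standard: 63044792 multiplications (398^3). Strassen: 40353607 multiplications (7^9, after padding to 512x512). Strassen reduces 8 recursive multiplications to 7 at each level.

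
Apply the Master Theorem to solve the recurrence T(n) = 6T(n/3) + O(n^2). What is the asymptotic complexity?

Master Theorem for T(n) = 6T(n/3) + O(n^2):

a = 6, b = 3, c = 2
log_b(a) = log_3(6) = 1.6309

Case 3: c = 2 > log_3(6) = 1.6309
T(n) = O(n^2) = O(n^2)

For T(n) = 6T(n/3) + O(n^2): log_3(6) = 1.6309. This is Case 3 of the Master Theorem (c > log_b(a), work dominated by root), giving O(n^2).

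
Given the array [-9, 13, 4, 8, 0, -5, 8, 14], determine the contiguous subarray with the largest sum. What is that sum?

Using Kadane's algorithm on [-9, 13, 4, 8, 0, -5, 8, 14]:

Scanning through the array:
Position 1 (value 13): max_ending_here = 13, max_so_far = 13
Position 2 (value 4): max_ending_here = 17, max_so_far = 17
Position 3 (value 8): max_ending_here = 25, max_so_far = 25
Position 4 (value 0): max_ending_here = 25, max_so_far = 25
Position 5 (value -5): max_ending_here = 20, max_so_far = 25
Position 6 (value 8): max_ending_here = 28, max_so_far = 28
Position 7 (value 14): max_ending_here = 42, max_so_far = 42

Maximum subarray: [13, 4, 8, 0, -5, 8, 14]
Maximum sum: 42

The maximum subarray is [13, 4, 8, 0, -5, 8, 14] with sum 42. This subarray runs from index 1 to index 7.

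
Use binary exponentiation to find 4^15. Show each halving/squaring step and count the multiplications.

Computing 4^15 by squaring (build up from 4^1; each line after the first costs one multiplication):

4^1 = 4
4^2 = (4^1)^2 = 4^2 = 16
4^3 = 4 * 4^2 = 4 * 16 = 64
4^6 = (4^3)^2 = 64^2 = 4096
4^7 = 4 * 4^6 = 4 * 4096 = 16384
4^14 = (4^7)^2 = 16384^2 = 268435456
4^15 = 4 * 4^14 = 4 * 268435456 = 1073741824

Result: 1073741824
Multiplications needed: 6 (6 lines after 4^1)

4^15 = 1073741824. Using exponentiation by squaring, this requires 6 multiplications. The key idea: if the exponent is even, square the half-power; if odd, multiply by the base once.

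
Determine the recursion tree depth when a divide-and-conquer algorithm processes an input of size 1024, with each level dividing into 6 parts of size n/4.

For divide and conquer with division factor 4:

Problem sizes at each level:
Level 0: 1024
Level 1: 256
Level 2: 64
Level 3: 16
Level 4: 4
Level 5: 1

The root is level 0 and the size-1 base case is level 5 (the tree spans levels 0 through 5, i.e. 6 levels counting the root), so the depth is the number of divisions: log_4(1024) = 5

The recursion tree depth is log_4(1024) = 5. At each level, the problem size is divided by 4, so it takes 5 divisions to reduce to a base case of size 1. The algorithm makes 6 recursive calls at each level.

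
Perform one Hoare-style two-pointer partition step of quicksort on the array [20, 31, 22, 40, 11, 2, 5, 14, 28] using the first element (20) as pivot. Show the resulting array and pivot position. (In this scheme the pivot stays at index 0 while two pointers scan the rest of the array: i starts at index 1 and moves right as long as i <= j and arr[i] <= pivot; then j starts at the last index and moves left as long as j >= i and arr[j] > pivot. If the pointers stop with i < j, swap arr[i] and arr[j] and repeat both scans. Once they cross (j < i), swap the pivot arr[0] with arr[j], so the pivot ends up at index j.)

Hoare-style two-pointer partition with pivot = 20:

Initial array: [20, 31, 22, 40, 11, 2, 5, 14, 28]

Pointers start at i = 1, j = 8.
i stops at index 1 (arr[1]=31 > 20), j stops at index 7 (arr[7]=14 <= 20): swap arr[1] and arr[7], array becomes [20, 14, 22, 40, 11, 2, 5, 31, 28]
i stops at index 2 (arr[2]=22 > 20), j stops at index 6 (arr[6]=5 <= 20): swap arr[2] and arr[6], array becomes [20, 14, 5, 40, 11, 2, 22, 31, 28]
i stops at index 3 (arr[3]=40 > 20), j stops at index 5 (arr[5]=2 <= 20): swap arr[3] and arr[5], array becomes [20, 14, 5, 2, 11, 40, 22, 31, 28]
i ends at 5, j ends at 4: the pointers have crossed (j < i), so scanning stops.

Swap pivot arr[0] with arr[4] to place pivot at position 4: [11, 14, 5, 2, 20, 40, 22, 31, 28]
Pivot position: 4

After partitioning with pivot 20, the array becomes [11, 14, 5, 2, 20, 40, 22, 31, 28]. The pivot is placed at index 4. All elements to the left of the pivot are <= 20, and all elements to the right are > 20.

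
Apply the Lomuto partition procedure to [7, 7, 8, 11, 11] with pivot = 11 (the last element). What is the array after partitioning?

Lomuto partition with pivot = 11:

Initial array: [7, 7, 8, 11, 11]

arr[0]=7 <= 11: swap with position 0, array becomes [7, 7, 8, 11, 11]
arr[1]=7 <= 11: swap with position 1, array becomes [7, 7, 8, 11, 11]
arr[2]=8 <= 11: swap with position 2, array becomes [7, 7, 8, 11, 11]
arr[3]=11 <= 11: swap with position 3, array becomes [7, 7, 8, 11, 11]

Place pivot at position 4: [7, 7, 8, 11, 11]
Pivot position: 4

After partitioning with pivot 11, the array becomes [7, 7, 8, 11, 11]. The pivot is placed at index 4. All elements to the left of the pivot are <= 11, and all elements to the right are > 11.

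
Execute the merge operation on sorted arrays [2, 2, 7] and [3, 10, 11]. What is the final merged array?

Merging process:

Compare 2 vs 3: take 2 from left. Merged: [2]
Compare 2 vs 3: take 2 from left. Merged: [2, 2]
Compare 7 vs 3: take 3 from right. Merged: [2, 2, 3]
Compare 7 vs 10: take 7 from left. Merged: [2, 2, 3, 7]
Append remaining from right: [10, 11]. Merged: [2, 2, 3, 7, 10, 11]

Final merged array: [2, 2, 3, 7, 10, 11]
Total comparisons: 4

The merged array is [2, 2, 3, 7, 10, 11], requiring 4 comparisons. The merge step runs in O(n) time where n is the total number of elements.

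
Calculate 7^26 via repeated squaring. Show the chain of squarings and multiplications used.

Computing 7^26 by squaring (build up from 7^1; each line after the first costs one multiplication):

7^1 = 7
7^2 = (7^1)^2 = 7^2 = 49
7^3 = 7 * 7^2 = 7 * 49 = 343
7^6 = (7^3)^2 = 343^2 = 117649
7^12 = (7^6)^2 = 117649^2 = 13841287201
7^13 = 7 * 7^12 = 7 * 13841287201 = 96889010407
7^26 = (7^13)^2 = 96889010407^2 = 9387480337647754305649

Result: 9387480337647754305649
Multiplications needed: 6 (6 lines after 7^1)

7^26 = 9387480337647754305649. Using exponentiation by squaring, this requires 6 multiplications. The key idea: if the exponent is even, square the half-power; if odd, multiply by the base once.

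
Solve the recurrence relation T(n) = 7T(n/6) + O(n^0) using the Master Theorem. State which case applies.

Master Theorem for T(n) = 7T(n/6) + O(n^0):

a = 7, b = 6, c = 0
log_b(a) = log_6(7) = 1.0860

Case 1: c = 0 < log_6(7) = 1.0860
T(n) = O(n^(log_6 7))

For T(n) = 7T(n/6) + O(n^0): log_6(7) = 1.0860. This is Case 1 of the Master Theorem (c < log_b(a), work dominated by leaves), giving O(n^(log_6 7)).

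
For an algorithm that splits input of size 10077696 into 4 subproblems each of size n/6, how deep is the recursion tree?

For divide and conquer with division factor 6:

Problem sizes at each level:
Level 0: 10077696
Level 1: 1679616
Level 2: 279936
Level 3: 46656
Level 4: 7776
Level 5: 1296
Level 6: 216
Level 7: 36
Level 8: 6
Level 9: 1

The root is level 0 and the size-1 base case is level 9 (the tree spans levels 0 through 9, i.e. 10 levels counting the root), so the depth is the number of divisions: log_6(10077696) = 9

The recursion tree depth is log_6(10077696) = 9. At each level, the problem size is divided by 6, so it takes 9 divisions to reduce to a base case of size 1. The algorithm makes 4 recursive calls at each level.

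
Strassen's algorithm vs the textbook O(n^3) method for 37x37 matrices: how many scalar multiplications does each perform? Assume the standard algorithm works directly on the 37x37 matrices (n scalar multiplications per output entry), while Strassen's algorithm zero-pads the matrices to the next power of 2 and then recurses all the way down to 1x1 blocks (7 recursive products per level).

Matrix multiplication for 37x37 matrices:

Strassen's algorithm requires power-of-2 dimensions. Pad 37x37 to 64x64 (next power of 2).

Standard algorithm: 37^3 = 50653 multiplications
Strassen's algorithm: 7^(log2(64)) = 7^6 = 117649 multiplications
Difference: 50653 - 117649 = -66996 (Strassen uses MORE here due to padding overhead — for small or just-over-power-of-2 n, padding can outweigh the per-level savings)

Standard: 50653 multiplications (37^3). Strassen: 117649 multiplications (7^6, after padding to 64x64). Strassen reduces 8 recursive multiplications to 7 at each level.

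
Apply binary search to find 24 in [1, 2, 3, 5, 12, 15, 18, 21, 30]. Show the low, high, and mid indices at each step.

Binary search for 24 in [1, 2, 3, 5, 12, 15, 18, 21, 30]:

lo=0, hi=8, mid=4, arr[mid]=12 -> 12 < 24, search right half
lo=5, hi=8, mid=6, arr[mid]=18 -> 18 < 24, search right half
lo=7, hi=8, mid=7, arr[mid]=21 -> 21 < 24, search right half
lo=8, hi=8, mid=8, arr[mid]=30 -> 30 > 24, search left half
lo=8 > hi=7, target 24 not found

Binary search determines that 24 is not in the array after 4 comparisons. The search space was exhausted without finding the target.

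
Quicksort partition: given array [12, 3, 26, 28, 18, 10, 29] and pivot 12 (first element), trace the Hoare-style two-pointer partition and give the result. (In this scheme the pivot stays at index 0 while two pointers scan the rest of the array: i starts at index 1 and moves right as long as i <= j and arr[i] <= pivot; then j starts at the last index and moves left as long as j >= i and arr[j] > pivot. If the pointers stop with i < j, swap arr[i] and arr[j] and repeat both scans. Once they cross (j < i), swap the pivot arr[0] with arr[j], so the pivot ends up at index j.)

Hoare-style two-pointer partition with pivot = 12:

Initial array: [12, 3, 26, 28, 18, 10, 29]

Pointers start at i = 1, j = 6.
i stops at index 2 (arr[2]=26 > 12), j stops at index 5 (arr[5]=10 <= 12): swap arr[2] and arr[5], array becomes [12, 3, 10, 28, 18, 26, 29]
i ends at 3, j ends at 2: the pointers have crossed (j < i), so scanning stops.

Swap pivot arr[0] with arr[2] to place pivot at position 2: [10, 3, 12, 28, 18, 26, 29]
Pivot position: 2

After partitioning with pivot 12, the array becomes [10, 3, 12, 28, 18, 26, 29]. The pivot is placed at index 2. All elements to the left of the pivot are <= 12, and all elements to the right are > 12.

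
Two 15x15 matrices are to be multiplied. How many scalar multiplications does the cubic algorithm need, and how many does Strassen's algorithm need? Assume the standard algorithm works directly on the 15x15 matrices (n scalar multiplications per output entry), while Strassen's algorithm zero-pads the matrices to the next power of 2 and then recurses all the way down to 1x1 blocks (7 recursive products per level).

Matrix multiplication for 15x15 matrices:

Strassen's algorithm requires power-of-2 dimensions. Pad 15x15 to 16x16 (next power of 2).

Standard algorithm: 15^3 = 3375 multiplications
Strassen's algorithm: 7^(log2(16)) = 7^4 = 2401 multiplications
Savings: 3375 - 2401 = 974 multiplications

Standard: 3375 multiplications (15^3). Strassen: 2401 multiplications (7^4, after padding to 16x16). Strassen reduces 8 recursive multiplications to 7 at each level.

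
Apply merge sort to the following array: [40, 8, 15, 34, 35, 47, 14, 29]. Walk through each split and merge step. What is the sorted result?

Merge sort trace:

Split: [40, 8, 15, 34, 35, 47, 14, 29] -> [40, 8, 15, 34] and [35, 47, 14, 29]
  Split: [40, 8, 15, 34] -> [40, 8] and [15, 34]
    Split: [40, 8] -> [40] and [8]
    Merge: [40] + [8] -> [8, 40]
    Split: [15, 34] -> [15] and [34]
    Merge: [15] + [34] -> [15, 34]
  Merge: [8, 40] + [15, 34] -> [8, 15, 34, 40]
  Split: [35, 47, 14, 29] -> [35, 47] and [14, 29]
    Split: [35, 47] -> [35] and [47]
    Merge: [35] + [47] -> [35, 47]
    Split: [14, 29] -> [14] and [29]
    Merge: [14] + [29] -> [14, 29]
  Merge: [35, 47] + [14, 29] -> [14, 29, 35, 47]
Merge: [8, 15, 34, 40] + [14, 29, 35, 47] -> [8, 14, 15, 29, 34, 35, 40, 47]

Final sorted array: [8, 14, 15, 29, 34, 35, 40, 47]

The merge sort proceeds by recursively splitting the array and merging sorted halves.
After all merges, the sorted array is [8, 14, 15, 29, 34, 35, 40, 47].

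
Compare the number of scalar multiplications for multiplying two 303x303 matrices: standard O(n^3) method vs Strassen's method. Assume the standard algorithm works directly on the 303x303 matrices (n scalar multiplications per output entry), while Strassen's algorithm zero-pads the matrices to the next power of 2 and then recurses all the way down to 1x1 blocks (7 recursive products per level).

Matrix multiplication for 303x303 matrices:

Strassen's algorithm requires power-of-2 dimensions. Pad 303x303 to 512x512 (next power of 2).

Standard algorithm: 303^3 = 27818127 multiplications
Strassen's algorithm: 7^(log2(512)) = 7^9 = 40353607 multiplications
Difference: 27818127 - 40353607 = -12535480 (Strassen uses MORE here due to padding overhead — for small or just-over-power-of-2 n, padding can outweigh the per-level savings)

Standard: 27818127 multiplications (303^3). Strassen: 40353607 multiplications (7^9, after padding to 512x512). Strassen reduces 8 recursive multiplications to 7 at each level.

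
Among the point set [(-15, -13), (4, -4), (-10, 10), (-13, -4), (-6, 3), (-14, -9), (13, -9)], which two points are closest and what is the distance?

Computing all pairwise distances among 7 points:

d((-15, -13), (4, -4)) = 21.0238
d((-15, -13), (-10, 10)) = 23.5372
d((-15, -13), (-13, -4)) = 9.2195
d((-15, -13), (-6, 3)) = 18.3576
d((-15, -13), (-14, -9)) = 4.1231 <-- minimum
d((-15, -13), (13, -9)) = 28.2843
d((4, -4), (-10, 10)) = 19.799
d((4, -4), (-13, -4)) = 17.0
d((4, -4), (-6, 3)) = 12.2066
d((4, -4), (-14, -9)) = 18.6815
d((4, -4), (13, -9)) = 10.2956
d((-10, 10), (-13, -4)) = 14.3178
d((-10, 10), (-6, 3)) = 8.0623
d((-10, 10), (-14, -9)) = 19.4165
d((-10, 10), (13, -9)) = 29.8329
d((-13, -4), (-6, 3)) = 9.8995
d((-13, -4), (-14, -9)) = 5.099
d((-13, -4), (13, -9)) = 26.4764
d((-6, 3), (-14, -9)) = 14.4222
d((-6, 3), (13, -9)) = 22.4722
d((-14, -9), (13, -9)) = 27.0

Closest pair: (-15, -13) and (-14, -9) with distance 4.1231

The closest pair is (-15, -13) and (-14, -9) with Euclidean distance 4.1231. For 7 points, brute-force pairwise comparison is shown above. For large n, the divide-and-conquer algorithm (sort by x, recurse on halves, check the dividing strip) achieves O(n log n).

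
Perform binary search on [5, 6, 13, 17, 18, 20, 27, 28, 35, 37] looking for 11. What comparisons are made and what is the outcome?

Binary search for 11 in [5, 6, 13, 17, 18, 20, 27, 28, 35, 37]:

lo=0, hi=9, mid=4, arr[mid]=18 -> 18 > 11, search left half
lo=0, hi=3, mid=1, arr[mid]=6 -> 6 < 11, search right half
lo=2, hi=3, mid=2, arr[mid]=13 -> 13 > 11, search left half
lo=2 > hi=1, target 11 not found

Binary search determines that 11 is not in the array after 3 comparisons. The search space was exhausted without finding the target.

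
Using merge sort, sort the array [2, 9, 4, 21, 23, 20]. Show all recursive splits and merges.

Merge sort trace:

Split: [2, 9, 4, 21, 23, 20] -> [2, 9, 4] and [21, 23, 20]
  Split: [2, 9, 4] -> [2] and [9, 4]
    Split: [9, 4] -> [9] and [4]
    Merge: [9] + [4] -> [4, 9]
  Merge: [2] + [4, 9] -> [2, 4, 9]
  Split: [21, 23, 20] -> [21] and [23, 20]
    Split: [23, 20] -> [23] and [20]
    Merge: [23] + [20] -> [20, 23]
  Merge: [21] + [20, 23] -> [20, 21, 23]
Merge: [2, 4, 9] + [20, 21, 23] -> [2, 4, 9, 20, 21, 23]

Final sorted array: [2, 4, 9, 20, 21, 23]

The merge sort proceeds by recursively splitting the array and merging sorted halves.
After all merges, the sorted array is [2, 4, 9, 20, 21, 23].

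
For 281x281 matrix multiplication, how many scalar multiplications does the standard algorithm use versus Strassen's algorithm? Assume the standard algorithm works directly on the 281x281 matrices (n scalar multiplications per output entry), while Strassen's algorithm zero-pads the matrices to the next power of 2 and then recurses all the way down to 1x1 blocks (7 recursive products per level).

Matrix multiplication for 281x281 matrices:

Strassen's algorithm requires power-of-2 dimensions. Pad 281x281 to 512x512 (next power of 2).

Standard algorithm: 281^3 = 22188041 multiplications
Strassen's algorithm: 7^(log2(512)) = 7^9 = 40353607 multiplications
Difference: 22188041 - 40353607 = -18165566 (Strassen uses MORE here due to padding overhead — for small or just-over-power-of-2 n, padding can outweigh the per-level savings)

Standard: 22188041 multiplications (281^3). Strassen: 40353607 multiplications (7^9, after padding to 512x512). Strassen reduces 8 recursive multiplications to 7 at each level.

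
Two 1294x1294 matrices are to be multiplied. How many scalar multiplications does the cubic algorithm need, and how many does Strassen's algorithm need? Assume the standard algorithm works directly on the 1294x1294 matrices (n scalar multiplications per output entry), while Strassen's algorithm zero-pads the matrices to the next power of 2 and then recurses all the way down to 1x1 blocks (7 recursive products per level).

Matrix multiplication for 1294x1294 matrices:

Strassen's algorithm requires power-of-2 dimensions. Pad 1294x1294 to 2048x2048 (next power of 2).

Standard algorithm: 1294^3 = 2166720184 multiplications
Strassen's algorithm: 7^(log2(2048)) = 7^11 = 1977326743 multiplications
Savings: 2166720184 - 1977326743 = 189393441 multiplications

Standard: 2166720184 multiplications (1294^3). Strassen: 1977326743 multiplications (7^11, after padding to 2048x2048). Strassen reduces 8 recursive multiplications to 7 at each level.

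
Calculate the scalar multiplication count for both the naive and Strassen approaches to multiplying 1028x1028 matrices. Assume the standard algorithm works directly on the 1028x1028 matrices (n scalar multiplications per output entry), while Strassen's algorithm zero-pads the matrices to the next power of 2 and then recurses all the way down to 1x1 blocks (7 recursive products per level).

Matrix multiplication for 1028x1028 matrices:

Strassen's algorithm requires power-of-2 dimensions. Pad 1028x1028 to 2048x2048 (next power of 2).

Standard algorithm: 1028^3 = 1086373952 multiplications
Strassen's algorithm: 7^(log2(2048)) = 7^11 = 1977326743 multiplications
Difference: 1086373952 - 1977326743 = -890952791 (Strassen uses MORE here due to padding overhead — for small or just-over-power-of-2 n, padding can outweigh the per-level savings)

Standard: 1086373952 multiplications (1028^3). Strassen: 1977326743 multiplications (7^11, after padding to 2048x2048). Strassen reduces 8 recursive multiplications to 7 at each level.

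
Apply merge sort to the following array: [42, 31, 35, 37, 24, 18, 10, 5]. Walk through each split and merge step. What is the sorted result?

Merge sort trace:

Split: [42, 31, 35, 37, 24, 18, 10, 5] -> [42, 31, 35, 37] and [24, 18, 10, 5]
  Split: [42, 31, 35, 37] -> [42, 31] and [35, 37]
    Split: [42, 31] -> [42] and [31]
    Merge: [42] + [31] -> [31, 42]
    Split: [35, 37] -> [35] and [37]
    Merge: [35] + [37] -> [35, 37]
  Merge: [31, 42] + [35, 37] -> [31, 35, 37, 42]
  Split: [24, 18, 10, 5] -> [24, 18] and [10, 5]
    Split: [24, 18] -> [24] and [18]
    Merge: [24] + [18] -> [18, 24]
    Split: [10, 5] -> [10] and [5]
    Merge: [10] + [5] -> [5, 10]
  Merge: [18, 24] + [5, 10] -> [5, 10, 18, 24]
Merge: [31, 35, 37, 42] + [5, 10, 18, 24] -> [5, 10, 18, 24, 31, 35, 37, 42]

Final sorted array: [5, 10, 18, 24, 31, 35, 37, 42]

The merge sort proceeds by recursively splitting the array and merging sorted halves.
After all merges, the sorted array is [5, 10, 18, 24, 31, 35, 37, 42].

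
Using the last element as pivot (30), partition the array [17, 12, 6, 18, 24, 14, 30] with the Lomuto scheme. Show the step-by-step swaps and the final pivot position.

Lomuto partition with pivot = 30:

Initial array: [17, 12, 6, 18, 24, 14, 30]

arr[0]=17 <= 30: swap with position 0, array becomes [17, 12, 6, 18, 24, 14, 30]
arr[1]=12 <= 30: swap with position 1, array becomes [17, 12, 6, 18, 24, 14, 30]
arr[2]=6 <= 30: swap with position 2, array becomes [17, 12, 6, 18, 24, 14, 30]
arr[3]=18 <= 30: swap with position 3, array becomes [17, 12, 6, 18, 24, 14, 30]
arr[4]=24 <= 30: swap with position 4, array becomes [17, 12, 6, 18, 24, 14, 30]
arr[5]=14 <= 30: swap with position 5, array becomes [17, 12, 6, 18, 24, 14, 30]

Place pivot at position 6: [17, 12, 6, 18, 24, 14, 30]
Pivot position: 6

After partitioning with pivot 30, the array becomes [17, 12, 6, 18, 24, 14, 30]. The pivot is placed at index 6. All elements to the left of the pivot are <= 30, and all elements to the right are > 30.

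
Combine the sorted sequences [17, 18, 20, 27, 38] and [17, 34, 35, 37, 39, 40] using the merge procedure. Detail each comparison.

Merging process:

Compare 17 vs 17: take 17 from left. Merged: [17]
Compare 18 vs 17: take 17 from right. Merged: [17, 17]
Compare 18 vs 34: take 18 from left. Merged: [17, 17, 18]
Compare 20 vs 34: take 20 from left. Merged: [17, 17, 18, 20]
Compare 27 vs 34: take 27 from left. Merged: [17, 17, 18, 20, 27]
Compare 38 vs 34: take 34 from right. Merged: [17, 17, 18, 20, 27, 34]
Compare 38 vs 35: take 35 from right. Merged: [17, 17, 18, 20, 27, 34, 35]
Compare 38 vs 37: take 37 from right. Merged: [17, 17, 18, 20, 27, 34, 35, 37]
Compare 38 vs 39: take 38 from left. Merged: [17, 17, 18, 20, 27, 34, 35, 37, 38]
Append remaining from right: [39, 40]. Merged: [17, 17, 18, 20, 27, 34, 35, 37, 38, 39, 40]

Final merged array: [17, 17, 18, 20, 27, 34, 35, 37, 38, 39, 40]
Total comparisons: 9

The merged array is [17, 17, 18, 20, 27, 34, 35, 37, 38, 39, 40], requiring 9 comparisons. The merge step runs in O(n) time where n is the total number of elements.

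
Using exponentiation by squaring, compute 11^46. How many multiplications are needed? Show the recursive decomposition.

Computing 11^46 by squaring (build up from 11^1; each line after the first costs one multiplication):

11^1 = 11
11^2 = (11^1)^2 = 11^2 = 121
11^4 = (11^2)^2 = 121^2 = 14641
11^5 = 11 * 11^4 = 11 * 14641 = 161051
11^10 = (11^5)^2 = 161051^2 = 25937424601
11^11 = 11 * 11^10 = 11 * 25937424601 = 285311670611
11^22 = (11^11)^2 = 285311670611^2 = 81402749386839761113321
11^23 = 11 * 11^22 = 11 * 81402749386839761113321 = 895430243255237372246531
11^46 = (11^23)^2 = 895430243255237372246531^2 = 801795320536133573571931534665380233173841533961

Result: 801795320536133573571931534665380233173841533961
Multiplications needed: 8 (8 lines after 11^1)

11^46 = 801795320536133573571931534665380233173841533961. Using exponentiation by squaring, this requires 8 multiplications. The key idea: if the exponent is even, square the half-power; if odd, multiply by the base once.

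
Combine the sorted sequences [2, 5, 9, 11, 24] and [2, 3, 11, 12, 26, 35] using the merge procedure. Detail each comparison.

Merging process:

Compare 2 vs 2: take 2 from left. Merged: [2]
Compare 5 vs 2: take 2 from right. Merged: [2, 2]
Compare 5 vs 3: take 3 from right. Merged: [2, 2, 3]
Compare 5 vs 11: take 5 from left. Merged: [2, 2, 3, 5]
Compare 9 vs 11: take 9 from left. Merged: [2, 2, 3, 5, 9]
Compare 11 vs 11: take 11 from left. Merged: [2, 2, 3, 5, 9, 11]
Compare 24 vs 11: take 11 from right. Merged: [2, 2, 3, 5, 9, 11, 11]
Compare 24 vs 12: take 12 from right. Merged: [2, 2, 3, 5, 9, 11, 11, 12]
Compare 24 vs 26: take 24 from left. Merged: [2, 2, 3, 5, 9, 11, 11, 12, 24]
Append remaining from right: [26, 35]. Merged: [2, 2, 3, 5, 9, 11, 11, 12, 24, 26, 35]

Final merged array: [2, 2, 3, 5, 9, 11, 11, 12, 24, 26, 35]
Total comparisons: 9

The merged array is [2, 2, 3, 5, 9, 11, 11, 12, 24, 26, 35], requiring 9 comparisons. The merge step runs in O(n) time where n is the total number of elements.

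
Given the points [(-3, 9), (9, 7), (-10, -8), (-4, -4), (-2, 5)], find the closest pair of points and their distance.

Computing all pairwise distances among 5 points:

d((-3, 9), (9, 7)) = 12.1655
d((-3, 9), (-10, -8)) = 18.3848
d((-3, 9), (-4, -4)) = 13.0384
d((-3, 9), (-2, 5)) = 4.1231 <-- minimum
d((9, 7), (-10, -8)) = 24.2074
d((9, 7), (-4, -4)) = 17.0294
d((9, 7), (-2, 5)) = 11.1803
d((-10, -8), (-4, -4)) = 7.2111
d((-10, -8), (-2, 5)) = 15.2643
d((-4, -4), (-2, 5)) = 9.2195

Closest pair: (-3, 9) and (-2, 5) with distance 4.1231

The closest pair is (-3, 9) and (-2, 5) with Euclidean distance 4.1231. For 5 points, brute-force pairwise comparison is shown above. For large n, the divide-and-conquer algorithm (sort by x, recurse on halves, check the dividing strip) achieves O(n log n).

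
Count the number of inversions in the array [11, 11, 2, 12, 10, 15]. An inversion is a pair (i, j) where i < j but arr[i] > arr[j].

Finding inversions in [11, 11, 2, 12, 10, 15]:

(0, 2): arr[0]=11 > arr[2]=2
(0, 4): arr[0]=11 > arr[4]=10
(1, 2): arr[1]=11 > arr[2]=2
(1, 4): arr[1]=11 > arr[4]=10
(3, 4): arr[3]=12 > arr[4]=10

Total inversions: 5

The array has 5 inversion(s): (0,2), (0,4), (1,2), (1,4), (3,4). Each pair (i,j) satisfies i < j and arr[i] > arr[j].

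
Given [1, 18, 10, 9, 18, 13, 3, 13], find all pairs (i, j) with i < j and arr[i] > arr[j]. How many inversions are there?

Finding inversions in [1, 18, 10, 9, 18, 13, 3, 13]:

(1, 2): arr[1]=18 > arr[2]=10
(1, 3): arr[1]=18 > arr[3]=9
(1, 5): arr[1]=18 > arr[5]=13
(1, 6): arr[1]=18 > arr[6]=3
(1, 7): arr[1]=18 > arr[7]=13
(2, 3): arr[2]=10 > arr[3]=9
(2, 6): arr[2]=10 > arr[6]=3
(3, 6): arr[3]=9 > arr[6]=3
(4, 5): arr[4]=18 > arr[5]=13
(4, 6): arr[4]=18 > arr[6]=3
(4, 7): arr[4]=18 > arr[7]=13
(5, 6): arr[5]=13 > arr[6]=3

Total inversions: 12

The array has 12 inversion(s): (1,2), (1,3), (1,5), (1,6), (1,7), (2,3), (2,6), (3,6), (4,5), (4,6), (4,7), (5,6). Each pair (i,j) satisfies i < j and arr[i] > arr[j].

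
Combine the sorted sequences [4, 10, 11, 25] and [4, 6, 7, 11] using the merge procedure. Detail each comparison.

Merging process:

Compare 4 vs 4: take 4 from left. Merged: [4]
Compare 10 vs 4: take 4 from right. Merged: [4, 4]
Compare 10 vs 6: take 6 from right. Merged: [4, 4, 6]
Compare 10 vs 7: take 7 from right. Merged: [4, 4, 6, 7]
Compare 10 vs 11: take 10 from left. Merged: [4, 4, 6, 7, 10]
Compare 11 vs 11: take 11 from left. Merged: [4, 4, 6, 7, 10, 11]
Compare 25 vs 11: take 11 from right. Merged: [4, 4, 6, 7, 10, 11, 11]
Append remaining from left: [25]. Merged: [4, 4, 6, 7, 10, 11, 11, 25]

Final merged array: [4, 4, 6, 7, 10, 11, 11, 25]
Total comparisons: 7

The merged array is [4, 4, 6, 7, 10, 11, 11, 25], requiring 7 comparisons. The merge step runs in O(n) time where n is the total number of elements.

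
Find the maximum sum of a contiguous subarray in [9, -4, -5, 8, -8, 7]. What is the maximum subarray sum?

Using Kadane's algorithm on [9, -4, -5, 8, -8, 7]:

Scanning through the array:
Position 1 (value -4): max_ending_here = 5, max_so_far = 9
Position 2 (value -5): max_ending_here = 0, max_so_far = 9
Position 3 (value 8): max_ending_here = 8, max_so_far = 9
Position 4 (value -8): max_ending_here = 0, max_so_far = 9
Position 5 (value 7): max_ending_here = 7, max_so_far = 9

Maximum subarray: [9]
Maximum sum: 9

The maximum subarray is [9] with sum 9. This subarray runs from index 0 to index 0.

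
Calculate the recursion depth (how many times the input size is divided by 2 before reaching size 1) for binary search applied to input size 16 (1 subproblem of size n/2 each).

For divide and conquer with division factor 2:

Problem sizes at each level:
Level 0: 16
Level 1: 8
Level 2: 4
Level 3: 2
Level 4: 1

The root is level 0 and the size-1 base case is level 4 (the tree spans levels 0 through 4, i.e. 5 levels counting the root), so the depth is the number of divisions: log_2(16) = 4

The recursion tree depth is log_2(16) = 4. At each level, the problem size is divided by 2, so it takes 4 divisions to reduce to a base case of size 1. The algorithm makes 1 recursive call at each level.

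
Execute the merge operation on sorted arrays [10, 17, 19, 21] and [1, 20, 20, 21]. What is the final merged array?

Merging process:

Compare 10 vs 1: take 1 from right. Merged: [1]
Compare 10 vs 20: take 10 from left. Merged: [1, 10]
Compare 17 vs 20: take 17 from left. Merged: [1, 10, 17]
Compare 19 vs 20: take 19 from left. Merged: [1, 10, 17, 19]
Compare 21 vs 20: take 20 from right. Merged: [1, 10, 17, 19, 20]
Compare 21 vs 20: take 20 from right. Merged: [1, 10, 17, 19, 20, 20]
Compare 21 vs 21: take 21 from left. Merged: [1, 10, 17, 19, 20, 20, 21]
Append remaining from right: [21]. Merged: [1, 10, 17, 19, 20, 20, 21, 21]

Final merged array: [1, 10, 17, 19, 20, 20, 21, 21]
Total comparisons: 7

The merged array is [1, 10, 17, 19, 20, 20, 21, 21], requiring 7 comparisons. The merge step runs in O(n) time where n is the total number of elements.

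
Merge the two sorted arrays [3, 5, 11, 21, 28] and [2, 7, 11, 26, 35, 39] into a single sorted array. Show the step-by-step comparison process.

Merging process:

Compare 3 vs 2: take 2 from right. Merged: [2]
Compare 3 vs 7: take 3 from left. Merged: [2, 3]
Compare 5 vs 7: take 5 from left. Merged: [2, 3, 5]
Compare 11 vs 7: take 7 from right. Merged: [2, 3, 5, 7]
Compare 11 vs 11: take 11 from left. Merged: [2, 3, 5, 7, 11]
Compare 21 vs 11: take 11 from right. Merged: [2, 3, 5, 7, 11, 11]
Compare 21 vs 26: take 21 from left. Merged: [2, 3, 5, 7, 11, 11, 21]
Compare 28 vs 26: take 26 from right. Merged: [2, 3, 5, 7, 11, 11, 21, 26]
Compare 28 vs 35: take 28 from left. Merged: [2, 3, 5, 7, 11, 11, 21, 26, 28]
Append remaining from right: [35, 39]. Merged: [2, 3, 5, 7, 11, 11, 21, 26, 28, 35, 39]

Final merged array: [2, 3, 5, 7, 11, 11, 21, 26, 28, 35, 39]
Total comparisons: 9

The merged array is [2, 3, 5, 7, 11, 11, 21, 26, 28, 35, 39], requiring 9 comparisons. The merge step runs in O(n) time where n is the total number of elements.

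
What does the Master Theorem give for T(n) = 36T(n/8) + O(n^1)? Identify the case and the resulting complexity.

Master Theorem for T(n) = 36T(n/8) + O(n^1):

a = 36, b = 8, c = 1
log_b(a) = log_8(36) = 1.7233

Case 1: c = 1 < log_8(36) = 1.7233
T(n) = O(n^(log_8 36))

For T(n) = 36T(n/8) + O(n^1): log_8(36) = 1.7233. This is Case 1 of the Master Theorem (c < log_b(a), work dominated by leaves), giving O(n^(log_8 36)).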